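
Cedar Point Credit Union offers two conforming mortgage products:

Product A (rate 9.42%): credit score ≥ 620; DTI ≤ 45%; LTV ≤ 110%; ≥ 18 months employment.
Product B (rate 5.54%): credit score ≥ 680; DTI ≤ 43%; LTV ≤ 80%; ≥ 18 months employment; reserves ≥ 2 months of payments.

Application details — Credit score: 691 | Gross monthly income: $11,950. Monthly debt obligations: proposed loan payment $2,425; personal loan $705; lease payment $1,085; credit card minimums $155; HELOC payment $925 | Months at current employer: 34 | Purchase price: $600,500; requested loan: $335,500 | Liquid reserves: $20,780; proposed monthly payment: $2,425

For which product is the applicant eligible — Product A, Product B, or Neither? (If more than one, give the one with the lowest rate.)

Total debts = (2,425 + 705 + 1,085 + 155 + 925) = 5,295; DTI = 5,295/11,950 = 44.3%.
LTV = 335,500/600,500 = 55.9%.
Reserves = 20,780/2,425 = 8.6 months.
Product A: score 691 ≥ 620; DTI 44.3% ≤ 45%; LTV 55.9% ≤ 110%; employment 34 ≥ 18 mo → qualifies.
Product B: score 691 ≥ 680; DTI 44.3% > 43%; LTV 55.9% ≤ 80%; employment 34 ≥ 18 mo; reserves 8.6 ≥ 2 mo → does not qualify.

Product A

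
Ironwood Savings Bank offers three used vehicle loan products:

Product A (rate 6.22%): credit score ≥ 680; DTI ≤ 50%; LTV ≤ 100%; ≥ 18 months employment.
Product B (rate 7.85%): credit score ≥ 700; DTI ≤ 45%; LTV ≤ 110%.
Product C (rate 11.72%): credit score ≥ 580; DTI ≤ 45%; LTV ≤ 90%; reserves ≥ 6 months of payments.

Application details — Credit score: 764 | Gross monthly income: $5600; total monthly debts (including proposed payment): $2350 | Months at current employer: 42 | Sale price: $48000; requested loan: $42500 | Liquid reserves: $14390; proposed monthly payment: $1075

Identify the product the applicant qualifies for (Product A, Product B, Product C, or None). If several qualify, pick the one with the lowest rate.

Product A

DTI = 2,350/5,600 = 42%.
LTV = 42,500/48,000 = 88.5%.
Reserves = 14,390/1,075 = 13.4 months.
Product A: score 764 ≥ 680; DTI 42% ≤ 50%; LTV 88.5% ≤ 100%; employment 42 ≥ 18 mo → qualifies.
Product B: score 764 ≥ 700; DTI 42% ≤ 45%; LTV 88.5% ≤ 110% → qualifies.
Product C: score 764 ≥ 580; DTI 42% ≤ 45%; LTV 88.5% ≤ 90%; reserves 13.4 ≥ 6 mo → qualifies.
Qualifying: Product A, Product B, Product C. Lowest rate is 6.22% → Product A.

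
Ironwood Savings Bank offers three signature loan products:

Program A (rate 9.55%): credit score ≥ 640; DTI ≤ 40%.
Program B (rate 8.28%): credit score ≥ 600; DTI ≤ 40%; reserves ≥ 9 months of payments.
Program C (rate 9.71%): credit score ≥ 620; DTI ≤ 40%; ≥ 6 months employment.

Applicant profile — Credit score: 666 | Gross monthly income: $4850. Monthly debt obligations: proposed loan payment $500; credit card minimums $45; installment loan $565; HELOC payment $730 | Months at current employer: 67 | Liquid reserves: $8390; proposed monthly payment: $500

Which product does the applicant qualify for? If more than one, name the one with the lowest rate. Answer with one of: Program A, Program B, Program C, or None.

Total debts = (500 + 45 + 565 + 730) = 1,840; DTI = 1,840/4,850 = 37.9%.
Reserves = 8,390/500 = 16.8 months.
Program A: score 666 ≥ 640; DTI 37.9% ≤ 40% → qualifies.
Program B: score 666 ≥ 600; DTI 37.9% ≤ 40%; reserves 16.8 ≥ 9 mo → qualifies.
Program C: score 666 ≥ 620; DTI 37.9% ≤ 40%; employment 67 ≥ 6 mo → qualifies.
Qualifying: Program A, Program B, Program C. Lowest rate is 8.28% → Program B.

Program B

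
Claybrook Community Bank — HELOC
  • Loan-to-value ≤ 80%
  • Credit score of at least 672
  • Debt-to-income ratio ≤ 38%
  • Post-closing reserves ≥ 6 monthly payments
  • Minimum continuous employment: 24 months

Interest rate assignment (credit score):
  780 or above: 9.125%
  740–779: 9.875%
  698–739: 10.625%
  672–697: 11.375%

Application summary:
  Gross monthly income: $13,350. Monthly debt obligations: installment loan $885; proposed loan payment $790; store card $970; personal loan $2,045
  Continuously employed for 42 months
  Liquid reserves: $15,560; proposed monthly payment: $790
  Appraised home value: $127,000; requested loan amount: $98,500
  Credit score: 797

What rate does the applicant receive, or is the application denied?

Credit score 797 ≥ 672 (meets minimum)
Total monthly debts = (885 + 790 + 970 + 2,045) = 4,690. DTI: 4,690 ÷ 13,350 = 35.1%, within the 38% cap
Reserves = 15,560/790 = 19.7 months ≥ 6
Employment 42 ≥ 24 months
LTV = 98,500/127,000 = 77.6% ≤ 80%
All requirements met. Score 797 falls in the 780 or above tier → 9.125%.

Approved at 9.125%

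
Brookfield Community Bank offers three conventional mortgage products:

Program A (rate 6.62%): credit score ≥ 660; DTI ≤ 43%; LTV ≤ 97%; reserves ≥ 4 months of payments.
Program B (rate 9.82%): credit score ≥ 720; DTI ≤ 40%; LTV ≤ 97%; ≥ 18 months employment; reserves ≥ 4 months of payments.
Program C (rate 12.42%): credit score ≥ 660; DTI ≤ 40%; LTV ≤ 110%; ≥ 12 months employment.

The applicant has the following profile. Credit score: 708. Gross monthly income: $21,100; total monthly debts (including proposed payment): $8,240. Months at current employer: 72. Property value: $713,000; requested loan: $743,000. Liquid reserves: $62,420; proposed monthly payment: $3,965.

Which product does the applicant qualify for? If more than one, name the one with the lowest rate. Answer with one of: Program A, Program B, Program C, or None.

DTI = 8,240/21,100 = 39.1%.
LTV = 743,000/713,000 = 104.2%.
Reserves = 62,420/3,965 = 15.7 months.
Program A: score 708 ≥ 660; DTI 39.1% ≤ 43%; LTV 104.2% > 97%; reserves 15.7 ≥ 4 mo → does not qualify.
Program B: score 708 < 720; DTI 39.1% ≤ 40%; LTV 104.2% > 97%; employment 72 ≥ 18 mo; reserves 15.7 ≥ 4 mo → does not qualify.
Program C: score 708 ≥ 660; DTI 39.1% ≤ 40%; LTV 104.2% ≤ 110%; employment 72 ≥ 12 mo → qualifies.

Program C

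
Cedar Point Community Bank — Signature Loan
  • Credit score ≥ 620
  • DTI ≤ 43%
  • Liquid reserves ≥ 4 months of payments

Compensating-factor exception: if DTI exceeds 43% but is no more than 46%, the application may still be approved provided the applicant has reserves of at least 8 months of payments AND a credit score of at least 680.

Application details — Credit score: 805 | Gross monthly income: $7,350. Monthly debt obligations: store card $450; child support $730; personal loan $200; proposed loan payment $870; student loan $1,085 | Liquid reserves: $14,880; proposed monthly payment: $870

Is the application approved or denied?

Approved

Credit score 805 ≥ 620 (meets base)
Total debts = (450 + 730 + 200 + 870 + 1,085) = 3,335. DTI: 3,335 ÷ 7,350 = 45.4%, over the 43% base limit.
Liquid reserves cover 14,880/870 = 17.1 months — ≥ 4 required
45.4% falls in the override range (43%–46%), so the compensating-factor test applies.
Override check — reserves: 17.1 mo (ok); score: 805 (ok).
Both override conditions satisfied; DTI exception granted.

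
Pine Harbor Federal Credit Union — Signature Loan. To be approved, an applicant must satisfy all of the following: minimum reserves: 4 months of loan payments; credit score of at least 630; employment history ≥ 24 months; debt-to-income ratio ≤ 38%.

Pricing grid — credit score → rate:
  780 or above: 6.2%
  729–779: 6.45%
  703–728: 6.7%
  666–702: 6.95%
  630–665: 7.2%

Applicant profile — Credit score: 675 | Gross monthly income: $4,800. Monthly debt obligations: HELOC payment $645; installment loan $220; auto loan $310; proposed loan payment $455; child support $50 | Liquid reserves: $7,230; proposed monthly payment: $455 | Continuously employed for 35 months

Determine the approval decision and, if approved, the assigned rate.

Credit score 675 ≥ 630 (meets minimum)
Employment 35 ≥ 24 months
Total monthly debts = (645 + 220 + 310 + 455 + 50) = 1,680. DTI: 1,680 ÷ 4,800 = 35%, within the 38% cap
Reserves: 7,230 ÷ 455 = 15.9 months (meets 4-month minimum)
All requirements met. Score 675 falls in the 666–702 tier → 6.95%.

Approved at 6.95%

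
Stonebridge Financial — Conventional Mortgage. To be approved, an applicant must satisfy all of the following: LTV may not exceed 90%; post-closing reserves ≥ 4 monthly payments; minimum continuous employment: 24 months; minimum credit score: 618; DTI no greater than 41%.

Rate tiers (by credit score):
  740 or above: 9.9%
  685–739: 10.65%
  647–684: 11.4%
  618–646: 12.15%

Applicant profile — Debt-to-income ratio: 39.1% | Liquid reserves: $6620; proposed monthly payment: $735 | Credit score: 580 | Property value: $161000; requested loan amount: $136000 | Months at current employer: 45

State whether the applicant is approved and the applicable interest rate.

Credit score 580 < 618 (below minimum)
Debt-to-income 39.1% vs 41% cap — pass
Employment 45 ≥ 24 months
LTV: 136,000 ÷ 161,000 = 84.5%, within 90% cap
Liquid reserves cover 6,620/735 = 9.0 months — ≥ 4 required
Not all requirements met → denied.

Denied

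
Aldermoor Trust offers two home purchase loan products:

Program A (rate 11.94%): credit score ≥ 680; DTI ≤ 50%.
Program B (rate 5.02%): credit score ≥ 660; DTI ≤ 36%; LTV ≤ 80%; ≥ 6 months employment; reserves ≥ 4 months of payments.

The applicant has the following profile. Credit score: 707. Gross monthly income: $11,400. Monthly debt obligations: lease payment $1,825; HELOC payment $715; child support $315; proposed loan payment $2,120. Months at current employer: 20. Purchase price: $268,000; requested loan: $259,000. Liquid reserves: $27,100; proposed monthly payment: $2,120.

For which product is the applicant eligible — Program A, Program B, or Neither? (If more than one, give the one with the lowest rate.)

Total debts = (1,825 + 715 + 315 + 2,120) = 4,975; DTI = 4,975/11,400 = 43.6%.
LTV = 259,000/268,000 = 96.6%.
Reserves = 27,100/2,120 = 12.8 months.
Program A: score 707 ≥ 680; DTI 43.6% ≤ 50% → qualifies.
Program B: score 707 ≥ 660; DTI 43.6% > 36%; LTV 96.6% > 80%; employment 20 ≥ 6 mo; reserves 12.8 ≥ 4 mo → does not qualify.

Program A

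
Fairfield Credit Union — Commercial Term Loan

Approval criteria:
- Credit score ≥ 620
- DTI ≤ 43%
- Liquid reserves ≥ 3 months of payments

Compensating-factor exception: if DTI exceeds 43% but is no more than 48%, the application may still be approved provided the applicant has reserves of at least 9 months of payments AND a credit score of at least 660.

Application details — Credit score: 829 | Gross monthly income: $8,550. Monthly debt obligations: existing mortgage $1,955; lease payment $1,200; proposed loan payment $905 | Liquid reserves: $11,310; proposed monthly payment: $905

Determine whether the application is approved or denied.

Credit score 829 ≥ 620 (meets base)
Total debts = (1,955 + 1,200 + 905) = 4,060. DTI: 4,060 ÷ 8,550 = 47.5%, over the 43% base limit.
Reserves: 11,310 ÷ 905 = 12.5 months (meets 3-month minimum)
DTI 47.5% is within the 43%–48% exception band; checking compensating factors.
Override check — reserves: 12.5 mo (ok); score: 829 (ok).
Both override conditions satisfied; DTI exception granted.

Approved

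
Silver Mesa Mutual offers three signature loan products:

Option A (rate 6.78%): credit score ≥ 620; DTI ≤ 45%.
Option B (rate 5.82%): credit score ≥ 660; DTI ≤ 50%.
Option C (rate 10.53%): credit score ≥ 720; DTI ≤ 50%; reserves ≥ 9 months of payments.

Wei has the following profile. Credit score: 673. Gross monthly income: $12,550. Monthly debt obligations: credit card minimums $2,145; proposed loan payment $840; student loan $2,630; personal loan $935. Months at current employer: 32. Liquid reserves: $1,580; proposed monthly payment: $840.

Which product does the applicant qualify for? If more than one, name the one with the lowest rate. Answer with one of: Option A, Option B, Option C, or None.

Total debts = (2,145 + 840 + 2,630 + 935) = 6,550; DTI = 6,550/12,550 = 52.2%.
Reserves = 1,580/840 = 1.9 months.
Option A: score 673 ≥ 620; DTI 52.2% > 45% → does not qualify.
Option B: score 673 ≥ 660; DTI 52.2% > 50% → does not qualify.
Option C: score 673 < 720; DTI 52.2% > 50%; reserves 1.9 < 9 mo → does not qualify.

None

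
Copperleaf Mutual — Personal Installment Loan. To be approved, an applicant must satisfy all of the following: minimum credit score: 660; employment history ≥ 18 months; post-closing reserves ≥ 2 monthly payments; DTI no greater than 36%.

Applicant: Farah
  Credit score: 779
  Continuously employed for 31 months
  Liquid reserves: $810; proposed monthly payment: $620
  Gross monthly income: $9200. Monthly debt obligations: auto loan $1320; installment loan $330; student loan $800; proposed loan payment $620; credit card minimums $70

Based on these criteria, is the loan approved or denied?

Credit score 779 ≥ 660 (meets)
Employment 31 ≥ 18 months
Reserves = 810/620 = 1.3 months < 2
Total monthly debts = (1,320 + 330 + 800 + 620 + 70) = 3,140. DTI = 3,140/9,200 = 34.1% ≤ 36%
Fails on reserves.

Denied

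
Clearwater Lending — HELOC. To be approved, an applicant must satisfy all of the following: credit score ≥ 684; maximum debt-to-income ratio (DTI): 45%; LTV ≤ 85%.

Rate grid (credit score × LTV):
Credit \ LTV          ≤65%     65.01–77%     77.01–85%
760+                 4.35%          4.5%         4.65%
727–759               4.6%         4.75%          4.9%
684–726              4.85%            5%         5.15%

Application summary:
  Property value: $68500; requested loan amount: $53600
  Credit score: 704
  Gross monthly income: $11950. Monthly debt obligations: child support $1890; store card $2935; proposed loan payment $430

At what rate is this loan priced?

5.15%

Credit score 704 ≥ 684; Total monthly debts = (1,890 + 2,935 + 430) = 5,255. DTI: 5,255 ÷ 11,950 = 44%, within the 45% cap
LTV: 53,600 ÷ 68,500 = 78.2%, within 85% cap
Row: 704 falls in 684–726. Column: 78.2% falls in 77.01–85%. Rate = 5.15%.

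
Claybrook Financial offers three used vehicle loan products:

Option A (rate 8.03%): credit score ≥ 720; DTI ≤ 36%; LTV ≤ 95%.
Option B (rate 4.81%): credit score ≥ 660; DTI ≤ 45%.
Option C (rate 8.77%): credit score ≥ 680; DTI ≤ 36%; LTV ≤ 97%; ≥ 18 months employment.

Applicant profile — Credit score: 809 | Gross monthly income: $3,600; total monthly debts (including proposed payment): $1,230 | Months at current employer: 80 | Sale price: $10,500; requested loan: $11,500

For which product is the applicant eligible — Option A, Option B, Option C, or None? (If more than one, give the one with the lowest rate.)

DTI = 1,230/3,600 = 34.2%.
LTV = 11,500/10,500 = 109.5%.
Option A: score 809 ≥ 720; DTI 34.2% ≤ 36%; LTV 109.5% > 95% → does not qualify.
Option B: score 809 ≥ 660; DTI 34.2% ≤ 45% → qualifies.
Option C: score 809 ≥ 680; DTI 34.2% ≤ 36%; LTV 109.5% > 97%; employment 80 ≥ 18 mo → does not qualify.

Option B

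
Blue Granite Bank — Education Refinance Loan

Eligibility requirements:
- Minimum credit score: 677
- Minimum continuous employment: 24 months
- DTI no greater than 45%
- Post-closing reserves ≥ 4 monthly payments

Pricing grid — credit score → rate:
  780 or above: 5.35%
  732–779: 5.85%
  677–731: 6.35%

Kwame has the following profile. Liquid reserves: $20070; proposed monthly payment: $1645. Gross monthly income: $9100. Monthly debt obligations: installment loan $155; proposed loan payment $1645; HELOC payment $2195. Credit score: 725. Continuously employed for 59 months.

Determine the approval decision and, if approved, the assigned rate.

Credit score 725 ≥ 677 (meets minimum)
Total monthly debts = (155 + 1,645 + 2,195) = 3,995. DTI = 3,995/9,100 = 43.9% ≤ 45%
Liquid reserves cover 20,070/1,645 = 12.2 months — ≥ 4 required
Employment 59 ≥ 24 months
All requirements met. Score 725 falls in the 677–731 tier → 6.35%.

Approved at 6.35%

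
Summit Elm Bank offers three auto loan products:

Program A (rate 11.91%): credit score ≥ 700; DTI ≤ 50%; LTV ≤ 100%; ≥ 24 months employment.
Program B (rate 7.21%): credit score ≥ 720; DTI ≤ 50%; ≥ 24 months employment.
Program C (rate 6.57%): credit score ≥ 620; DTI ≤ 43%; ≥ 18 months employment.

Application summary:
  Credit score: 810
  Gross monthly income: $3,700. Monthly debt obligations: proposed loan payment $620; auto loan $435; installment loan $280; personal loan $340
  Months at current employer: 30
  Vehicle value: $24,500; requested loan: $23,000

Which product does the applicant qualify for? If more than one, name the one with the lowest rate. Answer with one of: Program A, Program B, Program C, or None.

Total debts = (620 + 435 + 280 + 340) = 1,675; DTI = 1,675/3,700 = 45.3%.
LTV = 23,000/24,500 = 93.9%.
Program A: score 810 ≥ 700; DTI 45.3% ≤ 50%; LTV 93.9% ≤ 100%; employment 30 ≥ 24 mo → qualifies.
Program B: score 810 ≥ 720; DTI 45.3% ≤ 50%; employment 30 ≥ 24 mo → qualifies.
Program C: score 810 ≥ 620; DTI 45.3% > 43%; employment 30 ≥ 18 mo → does not qualify.
Qualifying: Program A, Program B. Lowest rate is 7.21% → Program B.

Program B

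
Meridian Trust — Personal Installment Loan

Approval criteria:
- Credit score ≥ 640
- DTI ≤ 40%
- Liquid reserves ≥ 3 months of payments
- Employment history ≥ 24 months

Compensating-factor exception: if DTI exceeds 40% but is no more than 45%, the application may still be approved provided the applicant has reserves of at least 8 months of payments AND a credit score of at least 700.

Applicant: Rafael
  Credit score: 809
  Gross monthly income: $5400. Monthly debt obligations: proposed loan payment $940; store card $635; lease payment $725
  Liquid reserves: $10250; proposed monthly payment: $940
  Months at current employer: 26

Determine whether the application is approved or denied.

Approved

Credit score 809 ≥ 640 (meets base)
Total debts = (940 + 635 + 725) = 2,300. DTI = 2,300/5,400 = 42.6% > 40% — standard DTI limit exceeded.
Reserves = 10,250/940 = 10.9 months ≥ 3
Employment 26 ≥ 24 months
42.6% falls in the override range (40%–45%), so the compensating-factor test applies.
Override check — reserves: 10.9 mo (ok); score: 809 (ok).
Both compensating conditions met → exception applies.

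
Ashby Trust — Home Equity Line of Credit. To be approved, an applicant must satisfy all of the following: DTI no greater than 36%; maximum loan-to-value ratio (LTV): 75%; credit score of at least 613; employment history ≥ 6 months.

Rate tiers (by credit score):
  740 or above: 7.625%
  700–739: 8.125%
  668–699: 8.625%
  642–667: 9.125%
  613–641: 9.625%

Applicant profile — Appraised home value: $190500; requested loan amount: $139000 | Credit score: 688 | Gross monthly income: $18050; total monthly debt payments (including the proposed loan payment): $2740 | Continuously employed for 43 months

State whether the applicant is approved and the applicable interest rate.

Approved at 8.625%

Credit score 688 ≥ 613 (meets minimum)
Employment 43 ≥ 6 months
Debt-to-income = 2,740/18,050 = 15.2% — meets 36% limit
LTV: 139,000 ÷ 190,500 = 73%, within 75% cap
All requirements met. Score 688 falls in the 668–699 tier → 8.625%.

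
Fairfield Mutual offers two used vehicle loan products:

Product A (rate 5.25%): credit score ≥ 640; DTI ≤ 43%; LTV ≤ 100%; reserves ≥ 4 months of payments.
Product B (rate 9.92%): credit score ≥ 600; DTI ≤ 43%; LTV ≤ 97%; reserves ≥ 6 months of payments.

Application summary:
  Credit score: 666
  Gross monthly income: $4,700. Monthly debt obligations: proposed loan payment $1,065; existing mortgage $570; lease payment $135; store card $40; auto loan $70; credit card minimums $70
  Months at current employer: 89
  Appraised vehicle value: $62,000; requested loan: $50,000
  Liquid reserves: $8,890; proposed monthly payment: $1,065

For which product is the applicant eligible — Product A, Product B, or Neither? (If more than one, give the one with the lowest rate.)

Product A

Total debts = (1,065 + 570 + 135 + 40 + 70 + 70) = 1,950; DTI = 1,950/4,700 = 41.5%.
LTV = 50,000/62,000 = 80.6%.
Reserves = 8,890/1,065 = 8.3 months.
Product A: score 666 ≥ 640; DTI 41.5% ≤ 43%; LTV 80.6% ≤ 100%; reserves 8.3 ≥ 4 mo → qualifies.
Product B: score 666 ≥ 600; DTI 41.5% ≤ 43%; LTV 80.6% ≤ 97%; reserves 8.3 ≥ 6 mo → qualifies.
Qualifying: Product A, Product B. Lowest rate is 5.25% → Product A.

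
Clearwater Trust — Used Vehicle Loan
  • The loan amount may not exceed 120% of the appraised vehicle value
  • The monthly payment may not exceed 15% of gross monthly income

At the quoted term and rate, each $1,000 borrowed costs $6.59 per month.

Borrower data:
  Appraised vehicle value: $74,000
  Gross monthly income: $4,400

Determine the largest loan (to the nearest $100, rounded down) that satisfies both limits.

$88,800

Payment cap: 15% × $4,400 = $660/month.
At $6.59 per $1,000, that supports 660/6.59 × 1,000 ≈ $100,151 → $100,100.
LTV cap: 120% × $74,000 = $88,800 → $88,800.
Binding constraint: loan-to-value.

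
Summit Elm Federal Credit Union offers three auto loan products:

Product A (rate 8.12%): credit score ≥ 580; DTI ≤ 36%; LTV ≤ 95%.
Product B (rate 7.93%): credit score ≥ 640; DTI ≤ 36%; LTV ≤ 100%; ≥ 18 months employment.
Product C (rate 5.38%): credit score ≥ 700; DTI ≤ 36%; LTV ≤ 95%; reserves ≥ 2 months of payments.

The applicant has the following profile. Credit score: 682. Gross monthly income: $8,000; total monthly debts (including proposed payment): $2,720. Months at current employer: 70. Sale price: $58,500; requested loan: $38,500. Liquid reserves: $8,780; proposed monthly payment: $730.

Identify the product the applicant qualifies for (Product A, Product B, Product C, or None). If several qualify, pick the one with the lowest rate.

DTI = 2,720/8,000 = 34%.
LTV = 38,500/58,500 = 65.8%.
Reserves = 8,780/730 = 12.0 months.
Product A: score 682 ≥ 580; DTI 34% ≤ 36%; LTV 65.8% ≤ 95% → qualifies.
Product B: score 682 ≥ 640; DTI 34% ≤ 36%; LTV 65.8% ≤ 100%; employment 70 ≥ 18 mo → qualifies.
Product C: score 682 < 700; DTI 34% ≤ 36%; LTV 65.8% ≤ 95%; reserves 12.0 ≥ 2 mo → does not qualify.
Qualifying: Product A, Product B. Lowest rate is 7.93% → Product B.

Product B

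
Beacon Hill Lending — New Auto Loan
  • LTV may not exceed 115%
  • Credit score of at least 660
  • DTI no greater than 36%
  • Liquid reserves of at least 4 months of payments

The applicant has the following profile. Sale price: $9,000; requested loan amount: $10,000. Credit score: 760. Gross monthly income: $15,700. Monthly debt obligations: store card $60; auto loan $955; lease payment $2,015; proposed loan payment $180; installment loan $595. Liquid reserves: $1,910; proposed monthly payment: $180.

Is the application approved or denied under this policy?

LTV: 10,000 ÷ 9,000 = 111.1%, within 115% cap
Credit score 760 ≥ 660 (meets)
Total monthly debts = (60 + 955 + 2,015 + 180 + 595) = 3,805. DTI: 3,805 ÷ 15,700 = 24.2%, within the 36% cap
Liquid reserves cover 1,910/180 = 10.6 months — ≥ 4 required
All criteria satisfied.

Approved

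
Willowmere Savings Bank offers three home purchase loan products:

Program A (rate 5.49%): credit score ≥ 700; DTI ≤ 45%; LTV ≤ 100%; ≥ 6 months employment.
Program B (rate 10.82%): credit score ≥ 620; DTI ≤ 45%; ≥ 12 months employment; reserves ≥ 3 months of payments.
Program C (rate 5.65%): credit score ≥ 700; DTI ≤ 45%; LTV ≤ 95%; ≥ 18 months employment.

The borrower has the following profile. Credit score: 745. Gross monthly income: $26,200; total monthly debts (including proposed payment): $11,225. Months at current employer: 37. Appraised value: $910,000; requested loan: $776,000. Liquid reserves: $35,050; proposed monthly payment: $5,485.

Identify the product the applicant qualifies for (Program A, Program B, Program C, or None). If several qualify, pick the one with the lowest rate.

DTI = 11,225/26,200 = 42.8%.
LTV = 776,000/910,000 = 85.3%.
Reserves = 35,050/5,485 = 6.4 months.
Program A: score 745 ≥ 700; DTI 42.8% ≤ 45%; LTV 85.3% ≤ 100%; employment 37 ≥ 6 mo → qualifies.
Program B: score 745 ≥ 620; DTI 42.8% ≤ 45%; employment 37 ≥ 12 mo; reserves 6.4 ≥ 3 mo → qualifies.
Program C: score 745 ≥ 700; DTI 42.8% ≤ 45%; LTV 85.3% ≤ 95%; employment 37 ≥ 18 mo → qualifies.
Qualifying: Program A, Program B, Program C. Lowest rate is 5.49% → Program A.

Program A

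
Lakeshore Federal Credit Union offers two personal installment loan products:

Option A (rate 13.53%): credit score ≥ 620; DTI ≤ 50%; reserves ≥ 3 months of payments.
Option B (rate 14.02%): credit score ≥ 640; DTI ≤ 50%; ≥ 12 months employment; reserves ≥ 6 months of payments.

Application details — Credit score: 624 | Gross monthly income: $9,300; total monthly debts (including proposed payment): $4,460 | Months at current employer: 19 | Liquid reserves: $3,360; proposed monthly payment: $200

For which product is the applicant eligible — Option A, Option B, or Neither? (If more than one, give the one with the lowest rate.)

Option A

DTI = 4,460/9,300 = 48%.
Reserves = 3,360/200 = 16.8 months.
Option A: score 624 ≥ 620; DTI 48% ≤ 50%; reserves 16.8 ≥ 3 mo → qualifies.
Option B: score 624 < 640; DTI 48% ≤ 50%; employment 19 ≥ 12 mo; reserves 16.8 ≥ 6 mo → does not qualify.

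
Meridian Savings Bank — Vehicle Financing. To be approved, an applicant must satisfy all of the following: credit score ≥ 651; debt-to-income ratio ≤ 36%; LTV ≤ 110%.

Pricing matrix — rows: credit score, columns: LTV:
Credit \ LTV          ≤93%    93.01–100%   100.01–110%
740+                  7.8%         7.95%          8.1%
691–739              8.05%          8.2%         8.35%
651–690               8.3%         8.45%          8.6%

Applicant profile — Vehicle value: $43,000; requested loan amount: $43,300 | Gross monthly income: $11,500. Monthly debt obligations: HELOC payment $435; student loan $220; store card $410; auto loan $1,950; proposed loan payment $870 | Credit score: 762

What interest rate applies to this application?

8.1%

Credit score 762 ≥ 651; Total monthly debts = (435 + 220 + 410 + 1,950 + 870) = 3,885. Debt-to-income = 3,885/11,500 = 33.8% — meets 36% limit
LTV = 43,300/43,000 = 100.7% ≤ 110%
Score 762 is in the 740+ band; LTV 100.7% is in the 100.01–110% band → 8.1%.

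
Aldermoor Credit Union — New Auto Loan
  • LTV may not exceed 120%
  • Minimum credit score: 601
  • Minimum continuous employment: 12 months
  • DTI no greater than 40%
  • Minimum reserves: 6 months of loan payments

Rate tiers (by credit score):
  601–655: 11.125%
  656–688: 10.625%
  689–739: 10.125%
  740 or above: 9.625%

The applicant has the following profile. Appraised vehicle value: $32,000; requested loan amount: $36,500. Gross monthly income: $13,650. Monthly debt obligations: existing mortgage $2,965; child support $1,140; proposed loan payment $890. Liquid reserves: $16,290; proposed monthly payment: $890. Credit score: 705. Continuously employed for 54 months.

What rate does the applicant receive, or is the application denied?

Credit score 705 ≥ 601 (meets minimum)
Total monthly debts = (2,965 + 1,140 + 890) = 4,995. Debt-to-income = 4,995/13,650 = 36.6% — meets 40% limit
Employment 54 ≥ 12 months
LTV: 36,500 ÷ 32,000 = 114.1%, within 120% cap
Liquid reserves cover 16,290/890 = 18.3 months — ≥ 6 required
All requirements met. Score 705 falls in the 689–739 tier → 10.125%.

Approved at 10.125%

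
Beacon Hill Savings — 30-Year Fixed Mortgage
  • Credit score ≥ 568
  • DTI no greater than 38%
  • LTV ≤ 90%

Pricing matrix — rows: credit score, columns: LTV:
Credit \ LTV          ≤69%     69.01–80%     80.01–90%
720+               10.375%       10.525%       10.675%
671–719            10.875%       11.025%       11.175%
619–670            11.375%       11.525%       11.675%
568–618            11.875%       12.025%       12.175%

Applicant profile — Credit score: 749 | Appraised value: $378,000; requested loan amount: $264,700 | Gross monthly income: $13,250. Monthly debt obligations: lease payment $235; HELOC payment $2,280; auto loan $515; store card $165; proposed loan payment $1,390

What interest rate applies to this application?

10.525%

Credit score 749 ≥ 568; Total monthly debts = (235 + 2,280 + 515 + 165 + 1,390) = 4,585. DTI = 4,585/13,250 = 34.6% ≤ 38%
LTV: 264,700 ÷ 378,000 = 70%, within 90% cap
Credit 749 → row 720+; LTV 70% → column 69.01–80%. Grid cell → 10.525%.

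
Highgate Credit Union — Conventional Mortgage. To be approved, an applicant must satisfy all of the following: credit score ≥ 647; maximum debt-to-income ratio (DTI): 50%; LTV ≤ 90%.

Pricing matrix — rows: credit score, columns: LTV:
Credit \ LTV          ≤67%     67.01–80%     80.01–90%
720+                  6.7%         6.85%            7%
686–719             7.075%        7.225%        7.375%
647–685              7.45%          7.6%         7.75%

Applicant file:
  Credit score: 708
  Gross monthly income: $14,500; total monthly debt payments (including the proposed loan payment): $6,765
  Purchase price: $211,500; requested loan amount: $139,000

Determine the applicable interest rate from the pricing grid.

7.075%

Credit score 708 ≥ 647; DTI = 6,765/14,500 = 46.7% ≤ 50%
LTV = 139,000/211,500 = 65.7% ≤ 90%
Row: 708 falls in 686–719. Column: 65.7% falls in ≤67%. Rate = 7.075%.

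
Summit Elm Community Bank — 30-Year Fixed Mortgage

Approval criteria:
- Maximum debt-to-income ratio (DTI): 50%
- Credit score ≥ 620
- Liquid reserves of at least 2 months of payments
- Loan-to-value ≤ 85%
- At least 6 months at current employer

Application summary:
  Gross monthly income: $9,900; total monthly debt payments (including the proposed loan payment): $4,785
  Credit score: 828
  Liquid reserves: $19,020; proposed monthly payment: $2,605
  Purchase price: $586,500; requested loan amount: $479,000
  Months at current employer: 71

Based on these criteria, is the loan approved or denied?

Approved

DTI: 4,785 ÷ 9,900 = 48.3%, within the 50% cap
Credit score 828 ≥ 620 (meets)
Liquid reserves cover 19,020/2,605 = 7.3 months — ≥ 2 required
LTV: 479,000 ÷ 586,500 = 81.7%, within 85% cap
Employment 71 ≥ 6 months
All criteria satisfied.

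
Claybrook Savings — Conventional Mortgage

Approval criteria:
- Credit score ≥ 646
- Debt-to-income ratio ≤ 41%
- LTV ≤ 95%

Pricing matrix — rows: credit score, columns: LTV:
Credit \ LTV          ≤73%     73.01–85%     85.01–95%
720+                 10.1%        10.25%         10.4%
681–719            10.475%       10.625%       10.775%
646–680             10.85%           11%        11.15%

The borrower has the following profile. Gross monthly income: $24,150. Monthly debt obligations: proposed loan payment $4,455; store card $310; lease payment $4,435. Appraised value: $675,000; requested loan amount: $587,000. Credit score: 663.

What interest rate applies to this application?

11.15%

Credit score 663 ≥ 646; Total monthly debts = (4,455 + 310 + 4,435) = 9,200. DTI = 9,200/24,150 = 38.1% ≤ 41%
LTV: 587,000 ÷ 675,000 = 87%, within 95% cap
Credit 663 → row 646–680; LTV 87% → column 85.01–95%. Grid cell → 11.15%.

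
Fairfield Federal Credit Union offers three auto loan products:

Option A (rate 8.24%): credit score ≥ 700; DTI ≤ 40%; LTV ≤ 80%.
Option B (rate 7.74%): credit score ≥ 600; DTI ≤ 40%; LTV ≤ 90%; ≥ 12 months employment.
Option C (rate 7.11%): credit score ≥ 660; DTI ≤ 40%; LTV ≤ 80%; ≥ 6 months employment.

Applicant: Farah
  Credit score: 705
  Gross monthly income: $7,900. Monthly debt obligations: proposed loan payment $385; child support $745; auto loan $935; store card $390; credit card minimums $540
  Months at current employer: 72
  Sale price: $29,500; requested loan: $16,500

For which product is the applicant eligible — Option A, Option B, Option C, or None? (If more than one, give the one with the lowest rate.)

Option C

Total debts = (385 + 745 + 935 + 390 + 540) = 2,995; DTI = 2,995/7,900 = 37.9%.
LTV = 16,500/29,500 = 55.9%.
Option A: score 705 ≥ 700; DTI 37.9% ≤ 40%; LTV 55.9% ≤ 80% → qualifies.
Option B: score 705 ≥ 600; DTI 37.9% ≤ 40%; LTV 55.9% ≤ 90%; employment 72 ≥ 12 mo → qualifies.
Option C: score 705 ≥ 660; DTI 37.9% ≤ 40%; LTV 55.9% ≤ 80%; employment 72 ≥ 6 mo → qualifies.
Qualifying: Option A, Option B, Option C. Lowest rate is 7.11% → Option C.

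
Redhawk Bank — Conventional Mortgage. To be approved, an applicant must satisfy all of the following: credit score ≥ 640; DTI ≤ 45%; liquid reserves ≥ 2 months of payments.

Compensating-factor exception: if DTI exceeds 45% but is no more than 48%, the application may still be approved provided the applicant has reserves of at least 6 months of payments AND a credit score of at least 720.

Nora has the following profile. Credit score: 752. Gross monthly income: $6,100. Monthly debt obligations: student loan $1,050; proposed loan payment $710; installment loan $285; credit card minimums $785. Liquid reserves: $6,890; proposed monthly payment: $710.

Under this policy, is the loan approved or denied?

Credit score 752 ≥ 640 (meets base)
Total debts = (1,050 + 710 + 285 + 785) = 2,830. DTI = 2,830/6,100 = 46.4% > 45% — standard DTI limit exceeded.
Reserves = 6,890/710 = 9.7 months ≥ 2
46.4% falls in the override range (45%–48%), so the compensating-factor test applies.
Override check — reserves: 9.7 mo (ok); score: 752 (ok).
Both compensating conditions met → exception applies.

Approved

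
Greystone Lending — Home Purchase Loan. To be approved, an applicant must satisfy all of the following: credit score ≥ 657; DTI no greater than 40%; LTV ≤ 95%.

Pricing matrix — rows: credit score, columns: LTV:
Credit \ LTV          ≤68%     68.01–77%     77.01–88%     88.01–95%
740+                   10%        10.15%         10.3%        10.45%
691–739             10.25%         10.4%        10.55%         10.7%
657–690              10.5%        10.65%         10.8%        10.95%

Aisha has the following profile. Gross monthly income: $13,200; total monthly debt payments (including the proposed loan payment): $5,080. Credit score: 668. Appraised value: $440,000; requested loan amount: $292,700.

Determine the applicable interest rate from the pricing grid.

10.5%

Credit score 668 ≥ 657; DTI = 5,080/13,200 = 38.5% ≤ 40%
LTV: 292,700 ÷ 440,000 = 66.5%, within 95% cap
Credit 668 → row 657–690; LTV 66.5% → column ≤68%. Grid cell → 10.5%.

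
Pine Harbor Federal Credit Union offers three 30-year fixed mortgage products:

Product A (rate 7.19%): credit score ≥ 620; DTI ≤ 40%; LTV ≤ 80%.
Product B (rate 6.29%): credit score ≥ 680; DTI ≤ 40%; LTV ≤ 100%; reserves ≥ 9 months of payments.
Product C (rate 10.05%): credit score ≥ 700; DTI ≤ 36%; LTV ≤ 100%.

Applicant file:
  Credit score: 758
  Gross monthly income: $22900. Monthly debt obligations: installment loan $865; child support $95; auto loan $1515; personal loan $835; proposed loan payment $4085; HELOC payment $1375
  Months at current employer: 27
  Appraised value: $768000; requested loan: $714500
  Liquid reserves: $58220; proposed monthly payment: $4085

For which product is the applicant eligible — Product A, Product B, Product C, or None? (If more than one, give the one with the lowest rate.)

Product B

Total debts = (865 + 95 + 1,515 + 835 + 4,085 + 1,375) = 8,770; DTI = 8,770/22,900 = 38.3%.
LTV = 714,500/768,000 = 93%.
Reserves = 58,220/4,085 = 14.3 months.
Product A: score 758 ≥ 620; DTI 38.3% ≤ 40%; LTV 93% > 80% → does not qualify.
Product B: score 758 ≥ 680; DTI 38.3% ≤ 40%; LTV 93% ≤ 100%; reserves 14.3 ≥ 9 mo → qualifies.
Product C: score 758 ≥ 700; DTI 38.3% > 36%; LTV 93% ≤ 100% → does not qualify.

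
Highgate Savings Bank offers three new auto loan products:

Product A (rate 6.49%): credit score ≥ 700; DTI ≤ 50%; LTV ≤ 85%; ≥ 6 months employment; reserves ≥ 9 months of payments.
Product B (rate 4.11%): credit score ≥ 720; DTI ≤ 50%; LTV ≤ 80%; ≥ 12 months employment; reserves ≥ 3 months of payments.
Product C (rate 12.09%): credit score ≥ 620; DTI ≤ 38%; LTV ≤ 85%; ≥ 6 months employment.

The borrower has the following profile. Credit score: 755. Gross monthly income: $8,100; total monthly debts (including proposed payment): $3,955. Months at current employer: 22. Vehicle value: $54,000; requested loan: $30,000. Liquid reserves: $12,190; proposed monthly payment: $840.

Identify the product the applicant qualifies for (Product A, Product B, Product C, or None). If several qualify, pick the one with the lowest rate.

DTI = 3,955/8,100 = 48.8%.
LTV = 30,000/54,000 = 55.6%.
Reserves = 12,190/840 = 14.5 months.
Product A: score 755 ≥ 700; DTI 48.8% ≤ 50%; LTV 55.6% ≤ 85%; employment 22 ≥ 6 mo; reserves 14.5 ≥ 9 mo → qualifies.
Product B: score 755 ≥ 720; DTI 48.8% ≤ 50%; LTV 55.6% ≤ 80%; employment 22 ≥ 12 mo; reserves 14.5 ≥ 3 mo → qualifies.
Product C: score 755 ≥ 620; DTI 48.8% > 38%; LTV 55.6% ≤ 85%; employment 22 ≥ 6 mo → does not qualify.
Qualifying: Product A, Product B. Lowest rate is 4.11% → Product B.

Product B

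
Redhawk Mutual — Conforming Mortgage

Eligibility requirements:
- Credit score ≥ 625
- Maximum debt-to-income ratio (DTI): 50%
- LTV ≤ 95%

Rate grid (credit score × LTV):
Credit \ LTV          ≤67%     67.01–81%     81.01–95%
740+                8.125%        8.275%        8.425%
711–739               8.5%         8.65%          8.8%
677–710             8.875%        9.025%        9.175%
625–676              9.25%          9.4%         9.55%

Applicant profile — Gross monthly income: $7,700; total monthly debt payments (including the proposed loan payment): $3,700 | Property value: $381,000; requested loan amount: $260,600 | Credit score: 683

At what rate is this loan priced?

9.025%

Credit score 683 ≥ 625; DTI: 3,700 ÷ 7,700 = 48.1%, within the 50% cap
LTV = 260,600/381,000 = 68.4% ≤ 95%
Row: 683 falls in 677–710. Column: 68.4% falls in 67.01–81%. Rate = 9.025%.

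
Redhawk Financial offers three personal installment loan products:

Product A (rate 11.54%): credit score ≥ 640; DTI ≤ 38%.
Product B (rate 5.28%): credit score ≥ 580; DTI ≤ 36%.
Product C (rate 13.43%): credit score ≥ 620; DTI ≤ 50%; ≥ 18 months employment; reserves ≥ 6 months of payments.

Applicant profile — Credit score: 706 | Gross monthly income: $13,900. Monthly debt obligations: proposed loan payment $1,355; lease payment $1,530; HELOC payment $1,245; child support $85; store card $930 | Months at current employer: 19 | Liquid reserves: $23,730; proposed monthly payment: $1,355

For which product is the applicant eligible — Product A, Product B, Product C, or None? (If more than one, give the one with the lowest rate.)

Product A

Total debts = (1,355 + 1,530 + 1,245 + 85 + 930) = 5,145; DTI = 5,145/13,900 = 37%.
Reserves = 23,730/1,355 = 17.5 months.
Product A: score 706 ≥ 640; DTI 37% ≤ 38% → qualifies.
Product B: score 706 ≥ 580; DTI 37% > 36% → does not qualify.
Product C: score 706 ≥ 620; DTI 37% ≤ 50%; employment 19 ≥ 18 mo; reserves 17.5 ≥ 6 mo → qualifies.
Qualifying: Product A, Product C. Lowest rate is 11.54% → Product A.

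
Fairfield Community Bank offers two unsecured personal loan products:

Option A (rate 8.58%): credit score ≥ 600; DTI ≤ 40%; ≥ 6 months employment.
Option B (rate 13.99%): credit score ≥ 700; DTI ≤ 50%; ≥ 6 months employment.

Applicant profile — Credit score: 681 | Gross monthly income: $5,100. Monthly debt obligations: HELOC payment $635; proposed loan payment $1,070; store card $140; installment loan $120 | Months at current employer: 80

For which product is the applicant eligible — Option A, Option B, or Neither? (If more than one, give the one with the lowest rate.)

Option A

Total debts = (635 + 1,070 + 140 + 120) = 1,965; DTI = 1,965/5,100 = 38.5%.
Option A: score 681 ≥ 600; DTI 38.5% ≤ 40%; employment 80 ≥ 6 mo → qualifies.
Option B: score 681 < 700; DTI 38.5% ≤ 50%; employment 80 ≥ 6 mo → does not qualify.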